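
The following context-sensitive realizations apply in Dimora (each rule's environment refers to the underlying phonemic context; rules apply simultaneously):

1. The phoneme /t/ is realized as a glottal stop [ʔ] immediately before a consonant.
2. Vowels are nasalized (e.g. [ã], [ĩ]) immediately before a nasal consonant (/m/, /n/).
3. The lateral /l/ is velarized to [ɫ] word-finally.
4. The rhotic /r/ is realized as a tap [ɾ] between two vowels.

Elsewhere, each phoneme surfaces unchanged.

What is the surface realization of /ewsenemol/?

/e/ (word-initial) is in the target of rule 2 but the environment (before a nasal consonant) is not met → [e].
/e/ (between /s/ and /n/) occurs before a nasal consonant → [ẽ] by rule 2.
Rule 2 applies to /e/ (between /n/ and /m/: before a nasal consonant) → [ẽ].
/o/ (between /m/ and /l/) is in the target of rule 2 but the environment (before a nasal consonant) is not met → [o].
/l/ (word-final): word-finally, so rule 3 applies → [ɫ].

[ewsẽnẽmoɫ]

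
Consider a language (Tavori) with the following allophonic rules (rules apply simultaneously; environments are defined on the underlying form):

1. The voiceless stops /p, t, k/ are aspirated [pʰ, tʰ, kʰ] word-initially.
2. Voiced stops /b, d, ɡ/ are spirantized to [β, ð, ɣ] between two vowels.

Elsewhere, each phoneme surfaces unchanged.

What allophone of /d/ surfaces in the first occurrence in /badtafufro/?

/d/ — between /a/ and /t/; rule 2 does not apply here → [d].

[d]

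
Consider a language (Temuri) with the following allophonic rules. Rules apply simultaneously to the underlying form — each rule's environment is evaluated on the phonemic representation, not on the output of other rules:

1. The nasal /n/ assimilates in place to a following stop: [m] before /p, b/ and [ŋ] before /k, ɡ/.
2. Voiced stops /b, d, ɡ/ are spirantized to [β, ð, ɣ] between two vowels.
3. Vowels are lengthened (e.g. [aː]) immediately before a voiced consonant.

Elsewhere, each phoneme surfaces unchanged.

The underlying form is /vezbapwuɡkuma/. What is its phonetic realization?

[veːzbapwuːɡkuːma]

/v/ — not in any rule's target class → [v].
/e/ — between /v/ and /z/, before a voiced consonant — surfaces as [eː] (rule 3).
/z/ stays [z].
/b/ — between /z/ and /a/; rule 2 does not apply here → [b].
/a/ (between /b/ and /p/): rule 3 targets it, but not before a voiced consonant → unchanged [a].
/p/ — not in any rule's target class → [p].
/w/ (between /p/ and /u/) is unaffected → [w].
/u/ — between /w/ and /ɡ/, before a voiced consonant — surfaces as [uː] (rule 3).
/ɡ/ (between /u/ and /k/) fails the environment for rule 2, so it stays [ɡ].
/k/ (between /ɡ/ and /u/) is unaffected → [k].
/u/ — between /k/ and /m/, before a voiced consonant — surfaces as [uː] (rule 3).
/m/ — not in any rule's target class → [m].
/a/ (word-final) fails the environment for rule 3, so it stays [a].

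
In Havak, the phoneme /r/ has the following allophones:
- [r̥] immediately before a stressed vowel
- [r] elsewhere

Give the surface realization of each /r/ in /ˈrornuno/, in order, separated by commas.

Occurrence 1 (position 1): immediately before a stressed vowel → [r̥].
Occurrence 2 (position 3): no conditioning environment matches → elsewhere allophone [r].

[r̥], [r]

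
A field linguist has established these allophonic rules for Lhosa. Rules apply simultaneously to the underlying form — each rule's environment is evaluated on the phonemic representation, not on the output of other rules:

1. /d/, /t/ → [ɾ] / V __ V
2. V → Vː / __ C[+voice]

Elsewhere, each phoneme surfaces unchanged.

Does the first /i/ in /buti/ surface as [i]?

Yes

/i/ (word-final): rule 2 targets it, but not before a voiced consonant → unchanged [i].
The actual realization is [i], which matches [i].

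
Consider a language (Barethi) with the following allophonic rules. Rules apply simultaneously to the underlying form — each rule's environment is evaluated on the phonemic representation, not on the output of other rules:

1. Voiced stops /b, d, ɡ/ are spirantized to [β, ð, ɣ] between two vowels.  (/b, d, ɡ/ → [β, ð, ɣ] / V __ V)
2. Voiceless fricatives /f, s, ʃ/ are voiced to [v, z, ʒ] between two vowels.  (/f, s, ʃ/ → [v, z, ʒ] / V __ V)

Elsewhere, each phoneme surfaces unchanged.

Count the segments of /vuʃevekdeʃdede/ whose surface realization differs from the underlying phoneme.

Segments that undergo a rule: /ʃ/ → [ʒ] (rule 2); /d/ → [ð] (rule 1).
All other segments surface unchanged.

2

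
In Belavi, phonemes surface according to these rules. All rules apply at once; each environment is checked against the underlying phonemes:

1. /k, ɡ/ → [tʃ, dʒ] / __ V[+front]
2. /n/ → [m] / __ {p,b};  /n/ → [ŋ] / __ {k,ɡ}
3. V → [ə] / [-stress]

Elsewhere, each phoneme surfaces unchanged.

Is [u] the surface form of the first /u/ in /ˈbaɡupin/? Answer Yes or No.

No

/u/ (between /ɡ/ and /p/): in an unstressed syllable, so rule 3 applies → [ə].
The actual realization is [ə], not [u].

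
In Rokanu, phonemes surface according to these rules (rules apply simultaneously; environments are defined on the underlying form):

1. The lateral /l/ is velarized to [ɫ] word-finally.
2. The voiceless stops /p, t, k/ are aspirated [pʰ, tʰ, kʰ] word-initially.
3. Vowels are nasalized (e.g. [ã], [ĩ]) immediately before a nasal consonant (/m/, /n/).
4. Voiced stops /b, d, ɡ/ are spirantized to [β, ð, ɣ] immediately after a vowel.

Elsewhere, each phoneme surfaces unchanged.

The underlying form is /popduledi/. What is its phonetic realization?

[pʰopduleði]

Rule 2 applies to /p/ (word-initial: word-initially) → [pʰ].
/o/ — between /p/ and /p/; rule 3 does not apply here → [o].
/p/ — between /o/ and /d/; rule 2 does not apply here → [p].
/d/ (between /p/ and /u/) fails the environment for rule 4, so it stays [d].
/u/ (between /d/ and /l/) is in the target of rule 3 but the environment (before a nasal consonant) is not met → [u].
/l/ — between /u/ and /e/; rule 1 does not apply here → [l].
/e/ (between /l/ and /d/) fails the environment for rule 3, so it stays [e].
/d/ — between /e/ and /i/, immediately after a vowel — surfaces as [ð] (rule 4).
/i/ (word-final) is in the target of rule 3 but the environment (before a nasal consonant) is not met → [i].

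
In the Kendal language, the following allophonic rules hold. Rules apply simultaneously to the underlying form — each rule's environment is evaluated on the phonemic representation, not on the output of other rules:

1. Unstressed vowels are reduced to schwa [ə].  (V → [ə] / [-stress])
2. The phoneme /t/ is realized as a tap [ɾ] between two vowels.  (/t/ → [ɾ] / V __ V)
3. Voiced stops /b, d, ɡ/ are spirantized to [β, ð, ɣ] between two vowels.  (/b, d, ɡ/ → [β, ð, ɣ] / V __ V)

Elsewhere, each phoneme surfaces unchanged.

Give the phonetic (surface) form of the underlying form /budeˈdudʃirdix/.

[bəðəˈðudʃərdəx]

/b/ (word-initial): rule 3 targets it, but not between two vowels → unchanged [b].
/u/ (between /b/ and /d/) occurs in an unstressed syllable → [ə] by rule 1.
/d/ — between /u/ and /e/, between two vowels — surfaces as [ð] (rule 3).
/e/ (between /d/ and /d/): in an unstressed syllable, so rule 1 applies → [ə].
/d/ (between /e/ and /u/) occurs between two vowels → [ð] by rule 3.
/u/ (between /d/ and /d/) fails the environment for rule 1, so it stays [u].
/d/ (between /u/ and /ʃ/): rule 3 targets it, but not between two vowels → unchanged [d].
/i/ (between /ʃ/ and /r/): in an unstressed syllable, so rule 1 applies → [ə].
/d/ (between /r/ and /i/) fails the environment for rule 3, so it stays [d].
/i/ — between /d/ and /x/, in an unstressed syllable — surfaces as [ə] (rule 1).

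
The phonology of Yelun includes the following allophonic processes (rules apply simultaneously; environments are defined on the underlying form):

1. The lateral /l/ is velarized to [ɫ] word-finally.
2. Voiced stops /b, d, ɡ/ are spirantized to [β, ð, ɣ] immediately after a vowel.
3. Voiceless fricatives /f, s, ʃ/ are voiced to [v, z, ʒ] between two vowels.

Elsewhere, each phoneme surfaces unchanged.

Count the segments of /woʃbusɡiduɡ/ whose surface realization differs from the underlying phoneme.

2

Segments that undergo a rule: /d/ → [ð] (rule 2); /ɡ/ → [ɣ] (rule 2).
All other segments surface unchanged.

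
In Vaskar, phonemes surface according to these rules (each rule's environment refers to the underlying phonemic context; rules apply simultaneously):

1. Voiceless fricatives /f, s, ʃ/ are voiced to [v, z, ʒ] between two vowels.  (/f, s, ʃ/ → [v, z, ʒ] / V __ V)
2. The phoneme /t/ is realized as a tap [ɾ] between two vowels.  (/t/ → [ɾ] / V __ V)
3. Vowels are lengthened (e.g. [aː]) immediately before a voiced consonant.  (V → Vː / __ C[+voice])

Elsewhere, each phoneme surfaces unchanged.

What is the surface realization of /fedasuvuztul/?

[feːdazuːvuːztuːl]

/f/ (word-initial) fails the environment for rule 1, so it stays [f].
/e/ — between /f/ and /d/, before a voiced consonant — surfaces as [eː] (rule 3).
/d/ — not in any rule's target class → [d].
/a/ — between /d/ and /s/; rule 3 does not apply here → [a].
/s/ (between /a/ and /u/) occurs between two vowels → [z] by rule 1.
/u/ (between /s/ and /v/) occurs before a voiced consonant → [uː] by rule 3.
/v/ — not in any rule's target class → [v].
/u/ meets the environment for rule 3 (before a voiced consonant) → [uː].
/z/ stays [z].
/t/ (between /z/ and /u/): rule 2 targets it, but not between two vowels → unchanged [t].
/u/ — between /t/ and /l/, before a voiced consonant — surfaces as [uː] (rule 3).
/l/ — not in any rule's target class → [l].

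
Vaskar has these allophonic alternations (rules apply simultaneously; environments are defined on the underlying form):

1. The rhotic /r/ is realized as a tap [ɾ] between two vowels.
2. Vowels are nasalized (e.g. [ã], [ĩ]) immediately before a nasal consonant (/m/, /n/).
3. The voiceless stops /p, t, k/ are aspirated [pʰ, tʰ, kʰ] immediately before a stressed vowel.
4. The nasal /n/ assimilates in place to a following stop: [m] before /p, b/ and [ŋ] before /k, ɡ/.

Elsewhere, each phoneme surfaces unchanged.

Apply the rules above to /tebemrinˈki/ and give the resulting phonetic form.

/t/ (word-initial) is in the target of rule 3 but the environment (immediately before a stressed vowel) is not met → [t].
/e/ — between /t/ and /b/; rule 2 does not apply here → [e].
/b/ — not in any rule's target class → [b].
/e/ (between /b/ and /m/): before a nasal consonant, so rule 2 applies → [ẽ].
/m/ — not in any rule's target class → [m].
/r/ (between /m/ and /i/) fails the environment for rule 1, so it stays [r].
Rule 2 applies to /i/ (between /r/ and /n/: before a nasal consonant) → [ĩ].
/n/ (between /i/ and /k/): before a labial or velar stop, so rule 4 applies → [ŋ].
/k/ (between /n/ and /i/) occurs immediately before a stressed vowel → [kʰ] by rule 3.
/i/ (word-final) is in the target of rule 2 but the environment (before a nasal consonant) is not met → [i].

[tebẽmrĩŋˈkʰi]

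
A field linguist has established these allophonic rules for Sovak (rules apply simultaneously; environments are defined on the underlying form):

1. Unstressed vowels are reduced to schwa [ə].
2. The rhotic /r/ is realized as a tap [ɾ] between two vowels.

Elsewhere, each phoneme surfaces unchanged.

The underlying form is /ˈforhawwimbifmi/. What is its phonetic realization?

/f/ (word-initial) is unaffected → [f].
/o/ — between /f/ and /r/; rule 1 does not apply here → [o].
/r/ — between /o/ and /h/; rule 2 does not apply here → [r].
/h/ (between /r/ and /a/): no rule targets it → [h].
/a/ (between /h/ and /w/): in an unstressed syllable, so rule 1 applies → [ə].
/w/ stays [w].
/w/ (between /w/ and /i/): no rule targets it → [w].
/i/ — between /w/ and /m/, in an unstressed syllable — surfaces as [ə] (rule 1).
/m/ stays [m].
/b/ stays [b].
/i/ — between /b/ and /f/, in an unstressed syllable — surfaces as [ə] (rule 1).
/f/ (between /i/ and /m/): no rule targets it → [f].
/m/ stays [m].
/i/ meets the environment for rule 1 (in an unstressed syllable) → [ə].

[ˈforhəwwəmbəfmə]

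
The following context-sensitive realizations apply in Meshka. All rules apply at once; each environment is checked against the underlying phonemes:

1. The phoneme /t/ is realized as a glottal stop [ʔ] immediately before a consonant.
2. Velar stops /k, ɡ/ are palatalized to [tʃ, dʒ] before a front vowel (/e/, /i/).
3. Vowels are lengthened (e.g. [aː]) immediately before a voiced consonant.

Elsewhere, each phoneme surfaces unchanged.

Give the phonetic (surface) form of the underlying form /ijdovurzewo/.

[iːjdoːvuːrzeːwo]

/i/ meets the environment for rule 3 (before a voiced consonant) → [iː].
/j/ — not in any rule's target class → [j].
/d/ — not in any rule's target class → [d].
/o/ (between /d/ and /v/): before a voiced consonant, so rule 3 applies → [oː].
/v/ (between /o/ and /u/): no rule targets it → [v].
/u/ meets the environment for rule 3 (before a voiced consonant) → [uː].
/r/ (between /u/ and /z/) is unaffected → [r].
/z/ — not in any rule's target class → [z].
Rule 3 applies to /e/ (between /z/ and /w/: before a voiced consonant) → [eː].
/w/ (between /e/ and /o/) is unaffected → [w].
/o/ (word-final) fails the environment for rule 3, so it stays [o].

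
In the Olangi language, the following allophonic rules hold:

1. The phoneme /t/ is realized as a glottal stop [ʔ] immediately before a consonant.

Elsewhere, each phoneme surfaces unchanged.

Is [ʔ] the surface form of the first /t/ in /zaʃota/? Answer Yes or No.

/t/ (between /o/ and /a/) is in the target of rule 1 but the environment (immediately before a consonant) is not met → [t].
The actual realization is [t], not [ʔ].

No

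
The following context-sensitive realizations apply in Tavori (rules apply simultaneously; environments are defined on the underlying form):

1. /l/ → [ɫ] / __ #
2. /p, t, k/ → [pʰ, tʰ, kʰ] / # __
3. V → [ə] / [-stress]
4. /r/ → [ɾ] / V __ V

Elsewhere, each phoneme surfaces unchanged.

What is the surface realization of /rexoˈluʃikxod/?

[rəxəˈluʃəkxəd]

/r/ (word-initial) fails the environment for rule 4, so it stays [r].
/e/ meets the environment for rule 3 (in an unstressed syllable) → [ə].
/x/ — not in any rule's target class → [x].
/o/ (between /x/ and /l/) occurs in an unstressed syllable → [ə] by rule 3.
/l/ (between /o/ and /u/) is in the target of rule 1 but the environment (word-finally) is not met → [l].
/u/ — between /l/ and /ʃ/; rule 3 does not apply here → [u].
/ʃ/ (between /u/ and /i/): no rule targets it → [ʃ].
Rule 3 applies to /i/ (between /ʃ/ and /k/: in an unstressed syllable) → [ə].
/k/ (between /i/ and /x/) is in the target of rule 2 but the environment (word-initially) is not met → [k].
/x/ — not in any rule's target class → [x].
/o/ meets the environment for rule 3 (in an unstressed syllable) → [ə].
/d/ — not in any rule's target class → [d].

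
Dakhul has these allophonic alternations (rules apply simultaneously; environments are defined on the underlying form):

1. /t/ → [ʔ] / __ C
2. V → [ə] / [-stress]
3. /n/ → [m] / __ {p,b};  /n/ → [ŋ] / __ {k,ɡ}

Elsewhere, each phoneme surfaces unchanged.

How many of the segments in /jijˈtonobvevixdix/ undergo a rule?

Segments that undergo a rule: /i/ → [ə] (rule 2); /o/ → [ə] (rule 2); /e/ → [ə] (rule 2); /i/ → [ə] (rule 2); /i/ → [ə] (rule 2).
All other segments surface unchanged.

5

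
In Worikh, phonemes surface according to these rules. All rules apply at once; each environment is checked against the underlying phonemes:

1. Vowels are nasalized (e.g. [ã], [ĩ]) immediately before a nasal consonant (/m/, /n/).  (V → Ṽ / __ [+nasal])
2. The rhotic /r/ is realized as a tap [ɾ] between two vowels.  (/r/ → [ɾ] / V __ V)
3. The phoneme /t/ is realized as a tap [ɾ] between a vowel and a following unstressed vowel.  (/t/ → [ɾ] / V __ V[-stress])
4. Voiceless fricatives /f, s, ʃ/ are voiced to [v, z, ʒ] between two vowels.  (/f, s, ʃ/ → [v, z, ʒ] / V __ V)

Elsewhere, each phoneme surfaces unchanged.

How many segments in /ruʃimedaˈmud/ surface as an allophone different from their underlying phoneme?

Segments that undergo a rule: /ʃ/ → [ʒ] (rule 4); /i/ → [ĩ] (rule 1); /a/ → [ã] (rule 1).
All other segments surface unchanged.

3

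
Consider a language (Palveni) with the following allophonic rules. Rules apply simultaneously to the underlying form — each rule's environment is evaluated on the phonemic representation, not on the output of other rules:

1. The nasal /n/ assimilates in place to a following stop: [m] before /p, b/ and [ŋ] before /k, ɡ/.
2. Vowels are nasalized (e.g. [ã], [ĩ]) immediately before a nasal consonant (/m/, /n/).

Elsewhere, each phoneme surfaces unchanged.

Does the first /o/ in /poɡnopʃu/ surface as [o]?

Yes

/o/ — between /p/ and /ɡ/; rule 2 does not apply here → [o].
The actual realization is [o], which matches [o].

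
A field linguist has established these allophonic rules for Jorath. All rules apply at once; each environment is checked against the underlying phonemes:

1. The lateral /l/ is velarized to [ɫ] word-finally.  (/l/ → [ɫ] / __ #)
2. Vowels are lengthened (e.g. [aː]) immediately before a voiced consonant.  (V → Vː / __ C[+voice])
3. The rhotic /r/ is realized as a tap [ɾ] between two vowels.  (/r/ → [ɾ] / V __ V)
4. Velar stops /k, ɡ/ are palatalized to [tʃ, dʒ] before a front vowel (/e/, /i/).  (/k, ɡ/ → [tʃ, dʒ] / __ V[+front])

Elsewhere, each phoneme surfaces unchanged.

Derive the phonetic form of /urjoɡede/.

/u/ meets the environment for rule 2 (before a voiced consonant) → [uː].
/r/ (between /u/ and /j/) fails the environment for rule 3, so it stays [r].
/j/ (between /r/ and /o/): no rule targets it → [j].
/o/ (between /j/ and /ɡ/): before a voiced consonant, so rule 2 applies → [oː].
/ɡ/ — between /o/ and /e/, before a front vowel — surfaces as [dʒ] (rule 4).
Rule 2 applies to /e/ (between /ɡ/ and /d/: before a voiced consonant) → [eː].
/d/ (between /e/ and /e/) is unaffected → [d].
/e/ — word-final; rule 2 does not apply here → [e].

[uːrjoːdʒeːde]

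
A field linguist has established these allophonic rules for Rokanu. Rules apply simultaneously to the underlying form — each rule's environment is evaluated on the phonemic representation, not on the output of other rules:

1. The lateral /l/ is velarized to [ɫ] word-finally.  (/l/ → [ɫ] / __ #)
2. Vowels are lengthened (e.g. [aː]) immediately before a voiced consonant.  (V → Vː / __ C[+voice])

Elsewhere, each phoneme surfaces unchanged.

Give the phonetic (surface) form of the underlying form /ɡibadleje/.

/i/ meets the environment for rule 2 (before a voiced consonant) → [iː].
/a/ — between /b/ and /d/, before a voiced consonant — surfaces as [aː] (rule 2).
/l/ (between /d/ and /e/) fails the environment for rule 1, so it stays [l].
/e/ (between /l/ and /j/): before a voiced consonant, so rule 2 applies → [eː].
/e/ (word-final) fails the environment for rule 2, so it stays [e].

[ɡiːbaːdleːje]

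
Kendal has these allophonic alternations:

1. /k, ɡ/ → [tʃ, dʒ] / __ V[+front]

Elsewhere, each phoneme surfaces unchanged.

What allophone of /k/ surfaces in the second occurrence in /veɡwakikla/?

[k]

/k/ — between /i/ and /l/; rule 1 does not apply here → [k].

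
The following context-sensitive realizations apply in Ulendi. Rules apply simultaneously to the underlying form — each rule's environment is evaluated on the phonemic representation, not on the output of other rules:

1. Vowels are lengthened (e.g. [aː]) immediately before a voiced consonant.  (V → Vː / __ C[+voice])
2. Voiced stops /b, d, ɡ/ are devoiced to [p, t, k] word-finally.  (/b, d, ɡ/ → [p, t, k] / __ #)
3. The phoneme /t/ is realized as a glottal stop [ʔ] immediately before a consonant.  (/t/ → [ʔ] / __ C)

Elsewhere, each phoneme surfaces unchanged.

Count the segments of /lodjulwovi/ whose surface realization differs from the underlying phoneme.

3

Segments that undergo a rule: /o/ → [oː] (rule 1); /u/ → [uː] (rule 1); /o/ → [oː] (rule 1).
All other segments surface unchanged.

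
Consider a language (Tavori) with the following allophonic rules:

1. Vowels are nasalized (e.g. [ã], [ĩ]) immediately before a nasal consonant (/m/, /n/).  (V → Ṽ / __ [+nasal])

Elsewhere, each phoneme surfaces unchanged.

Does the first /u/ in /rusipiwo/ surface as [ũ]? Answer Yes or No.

/u/ — between /r/ and /s/; rule 1 does not apply here → [u].
The actual realization is [u], not [ũ].

No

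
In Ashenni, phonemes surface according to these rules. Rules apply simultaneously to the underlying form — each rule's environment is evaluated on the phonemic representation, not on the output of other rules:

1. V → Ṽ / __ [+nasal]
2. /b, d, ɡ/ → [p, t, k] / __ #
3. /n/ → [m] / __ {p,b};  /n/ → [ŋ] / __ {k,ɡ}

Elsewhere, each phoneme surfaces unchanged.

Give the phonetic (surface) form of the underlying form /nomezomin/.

[nõmezõmĩn]

/n/ (word-initial): rule 3 targets it, but not before a labial or velar stop → unchanged [n].
/o/ (between /n/ and /m/): before a nasal consonant, so rule 1 applies → [õ].
/e/ (between /m/ and /z/) fails the environment for rule 1, so it stays [e].
Rule 1 applies to /o/ (between /z/ and /m/: before a nasal consonant) → [õ].
/i/ meets the environment for rule 1 (before a nasal consonant) → [ĩ].
/n/ (word-final) fails the environment for rule 3, so it stays [n].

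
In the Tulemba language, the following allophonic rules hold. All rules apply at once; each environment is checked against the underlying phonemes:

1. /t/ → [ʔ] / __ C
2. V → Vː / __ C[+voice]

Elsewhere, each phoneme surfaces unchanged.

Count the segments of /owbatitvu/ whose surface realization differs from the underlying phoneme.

2

Segments that undergo a rule: /o/ → [oː] (rule 2); /t/ → [ʔ] (rule 1).
All other segments surface unchanged.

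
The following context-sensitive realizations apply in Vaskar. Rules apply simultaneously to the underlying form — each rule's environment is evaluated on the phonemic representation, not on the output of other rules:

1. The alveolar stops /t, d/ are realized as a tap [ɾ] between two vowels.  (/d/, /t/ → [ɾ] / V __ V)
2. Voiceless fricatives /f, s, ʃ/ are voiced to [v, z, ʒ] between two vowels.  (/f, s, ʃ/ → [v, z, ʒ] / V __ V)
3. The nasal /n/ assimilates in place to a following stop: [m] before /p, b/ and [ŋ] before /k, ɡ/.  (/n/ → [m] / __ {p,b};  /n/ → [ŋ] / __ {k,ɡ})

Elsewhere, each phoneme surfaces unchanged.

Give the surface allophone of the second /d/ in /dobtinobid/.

[d]

/d/ (word-final) is in the target of rule 1 but the environment (between two vowels) is not met → [d].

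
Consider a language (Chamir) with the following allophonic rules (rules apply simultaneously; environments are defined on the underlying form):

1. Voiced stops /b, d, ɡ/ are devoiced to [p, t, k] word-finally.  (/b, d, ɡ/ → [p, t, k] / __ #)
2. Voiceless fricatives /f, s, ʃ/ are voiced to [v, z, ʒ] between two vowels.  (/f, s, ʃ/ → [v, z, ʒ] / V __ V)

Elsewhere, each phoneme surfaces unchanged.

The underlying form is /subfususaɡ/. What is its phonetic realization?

/s/ (word-initial) is in the target of rule 2 but the environment (between two vowels) is not met → [s].
/u/ — not in any rule's target class → [u].
/b/ (between /u/ and /f/) is in the target of rule 1 but the environment (word-finally) is not met → [b].
/f/ (between /b/ and /u/) fails the environment for rule 2, so it stays [f].
/u/ (between /f/ and /s/) is unaffected → [u].
/s/ (between /u/ and /u/): between two vowels, so rule 2 applies → [z].
/u/ (between /s/ and /s/): no rule targets it → [u].
/s/ — between /u/ and /a/, between two vowels — surfaces as [z] (rule 2).
/a/ (between /s/ and /ɡ/): no rule targets it → [a].
/ɡ/ (word-final): word-finally, so rule 1 applies → [k].

[subfuzuzak]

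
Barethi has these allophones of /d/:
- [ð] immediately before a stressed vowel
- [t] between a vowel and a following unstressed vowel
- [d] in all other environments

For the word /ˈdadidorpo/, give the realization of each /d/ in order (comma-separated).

Occurrence 1 (position 1): immediately before a stressed vowel → [ð].
Occurrence 2 (position 3): between a vowel and a following unstressed vowel → [t].
Occurrence 3 (position 5): between a vowel and a following unstressed vowel → [t].

[ð], [t], [t]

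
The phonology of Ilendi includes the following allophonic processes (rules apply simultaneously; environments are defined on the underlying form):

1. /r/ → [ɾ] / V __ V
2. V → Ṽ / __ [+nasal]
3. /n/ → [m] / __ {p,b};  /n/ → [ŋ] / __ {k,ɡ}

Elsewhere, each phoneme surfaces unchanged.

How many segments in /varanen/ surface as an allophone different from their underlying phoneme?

Segments that undergo a rule: /r/ → [ɾ] (rule 1); /a/ → [ã] (rule 2); /e/ → [ẽ] (rule 2).
All other segments surface unchanged.

3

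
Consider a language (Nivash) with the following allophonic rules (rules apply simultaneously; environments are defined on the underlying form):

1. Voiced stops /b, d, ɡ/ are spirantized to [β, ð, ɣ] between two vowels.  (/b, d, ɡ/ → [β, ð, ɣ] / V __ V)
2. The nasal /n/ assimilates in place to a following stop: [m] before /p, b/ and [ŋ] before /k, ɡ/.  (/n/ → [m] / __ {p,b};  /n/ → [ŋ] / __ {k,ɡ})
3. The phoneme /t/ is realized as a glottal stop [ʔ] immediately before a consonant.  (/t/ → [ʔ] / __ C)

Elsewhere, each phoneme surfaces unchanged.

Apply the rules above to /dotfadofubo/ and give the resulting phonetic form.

/d/ (word-initial): rule 1 targets it, but not between two vowels → unchanged [d].
/o/ — not in any rule's target class → [o].
Rule 3 applies to /t/ (between /o/ and /f/: immediately before a consonant) → [ʔ].
/f/ (between /t/ and /a/): no rule targets it → [f].
/a/ (between /f/ and /d/): no rule targets it → [a].
/d/ (between /a/ and /o/): between two vowels, so rule 1 applies → [ð].
/o/ — not in any rule's target class → [o].
/f/ (between /o/ and /u/) is unaffected → [f].
/u/ stays [u].
/b/ (between /u/ and /o/): between two vowels, so rule 1 applies → [β].
/o/ stays [o].

[doʔfaðofuβo]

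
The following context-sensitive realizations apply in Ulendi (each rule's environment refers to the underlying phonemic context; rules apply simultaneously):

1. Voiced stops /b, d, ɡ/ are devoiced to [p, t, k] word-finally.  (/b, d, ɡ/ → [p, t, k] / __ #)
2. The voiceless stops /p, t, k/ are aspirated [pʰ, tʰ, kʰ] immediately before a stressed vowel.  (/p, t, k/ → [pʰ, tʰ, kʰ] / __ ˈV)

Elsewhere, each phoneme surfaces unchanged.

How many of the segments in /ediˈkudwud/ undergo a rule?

Segments that undergo a rule: /k/ → [kʰ] (rule 2); /d/ → [t] (rule 1).
All other segments surface unchanged.

2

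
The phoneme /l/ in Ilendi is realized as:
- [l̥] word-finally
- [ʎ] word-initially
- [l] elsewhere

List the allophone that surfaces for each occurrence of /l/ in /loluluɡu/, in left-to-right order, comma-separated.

[ʎ], [l], [l]

Occurrence 1 (position 1): word-initially → [ʎ].
Occurrence 2 (position 3): no conditioning environment matches → elsewhere allophone [l].
Occurrence 3 (position 5): no conditioning environment matches → elsewhere allophone [l].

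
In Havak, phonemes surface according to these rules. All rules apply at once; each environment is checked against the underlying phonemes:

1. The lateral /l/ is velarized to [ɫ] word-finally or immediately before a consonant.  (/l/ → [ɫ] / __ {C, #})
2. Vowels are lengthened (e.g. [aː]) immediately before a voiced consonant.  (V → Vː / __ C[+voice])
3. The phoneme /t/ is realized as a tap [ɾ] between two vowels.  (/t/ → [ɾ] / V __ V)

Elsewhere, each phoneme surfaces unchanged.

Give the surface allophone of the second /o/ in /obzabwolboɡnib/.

/o/ — between /w/ and /l/, before a voiced consonant — surfaces as [oː] (rule 2).

[oː]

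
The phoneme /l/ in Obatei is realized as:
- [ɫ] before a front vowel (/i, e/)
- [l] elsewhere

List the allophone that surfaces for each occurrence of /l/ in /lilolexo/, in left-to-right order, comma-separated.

Occurrence 1 (position 1): before a front vowel (/i, e/) → [ɫ].
Occurrence 2 (position 3): no conditioning environment matches → elsewhere allophone [l].
Occurrence 3 (position 5): before a front vowel (/i, e/) → [ɫ].

[ɫ], [l], [ɫ]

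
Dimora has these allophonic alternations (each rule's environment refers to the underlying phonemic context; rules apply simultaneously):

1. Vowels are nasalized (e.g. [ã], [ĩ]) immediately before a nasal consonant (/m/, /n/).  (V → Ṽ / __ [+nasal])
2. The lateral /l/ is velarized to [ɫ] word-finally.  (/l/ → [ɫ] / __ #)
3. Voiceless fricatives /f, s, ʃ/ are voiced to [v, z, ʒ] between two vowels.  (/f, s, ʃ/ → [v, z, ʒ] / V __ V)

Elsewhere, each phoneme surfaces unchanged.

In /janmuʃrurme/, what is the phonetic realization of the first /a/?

[ã]

/a/ — between /j/ and /n/, before a nasal consonant — surfaces as [ã] (rule 1).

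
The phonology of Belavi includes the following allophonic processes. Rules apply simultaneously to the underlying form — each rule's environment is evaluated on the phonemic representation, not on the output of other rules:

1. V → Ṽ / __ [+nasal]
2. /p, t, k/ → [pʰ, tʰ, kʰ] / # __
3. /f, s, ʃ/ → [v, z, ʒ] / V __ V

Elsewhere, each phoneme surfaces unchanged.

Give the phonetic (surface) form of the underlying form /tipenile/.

[tʰipẽnile]

/t/ (word-initial): word-initially, so rule 2 applies → [tʰ].
/i/ (between /t/ and /p/) is in the target of rule 1 but the environment (before a nasal consonant) is not met → [i].
/p/ (between /i/ and /e/) fails the environment for rule 2, so it stays [p].
Rule 1 applies to /e/ (between /p/ and /n/: before a nasal consonant) → [ẽ].
/n/ stays [n].
/i/ — between /n/ and /l/; rule 1 does not apply here → [i].
/l/ (between /i/ and /e/) is unaffected → [l].
/e/ (word-final) is in the target of rule 1 but the environment (before a nasal consonant) is not met → [e].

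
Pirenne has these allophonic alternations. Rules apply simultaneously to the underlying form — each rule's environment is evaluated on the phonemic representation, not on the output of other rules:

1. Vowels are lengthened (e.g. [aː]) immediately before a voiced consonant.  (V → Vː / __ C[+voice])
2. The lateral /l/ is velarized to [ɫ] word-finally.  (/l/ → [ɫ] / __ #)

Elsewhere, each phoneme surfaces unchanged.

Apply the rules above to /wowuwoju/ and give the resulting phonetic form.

[woːwuːwoːju]

/w/ (word-initial): no rule targets it → [w].
/o/ meets the environment for rule 1 (before a voiced consonant) → [oː].
/w/ — not in any rule's target class → [w].
Rule 1 applies to /u/ (between /w/ and /w/: before a voiced consonant) → [uː].
/w/ (between /u/ and /o/): no rule targets it → [w].
/o/ meets the environment for rule 1 (before a voiced consonant) → [oː].
/j/ — not in any rule's target class → [j].
/u/ (word-final) fails the environment for rule 1, so it stays [u].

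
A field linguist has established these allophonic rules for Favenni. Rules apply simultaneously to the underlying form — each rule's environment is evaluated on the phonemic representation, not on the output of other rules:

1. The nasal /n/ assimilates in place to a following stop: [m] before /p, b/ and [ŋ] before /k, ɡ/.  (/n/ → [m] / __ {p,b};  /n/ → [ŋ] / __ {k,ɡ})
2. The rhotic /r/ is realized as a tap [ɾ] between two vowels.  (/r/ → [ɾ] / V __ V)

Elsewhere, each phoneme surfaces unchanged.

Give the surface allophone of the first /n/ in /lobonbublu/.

/n/ meets the environment for rule 1 (before a labial or velar stop) → [m].

[m]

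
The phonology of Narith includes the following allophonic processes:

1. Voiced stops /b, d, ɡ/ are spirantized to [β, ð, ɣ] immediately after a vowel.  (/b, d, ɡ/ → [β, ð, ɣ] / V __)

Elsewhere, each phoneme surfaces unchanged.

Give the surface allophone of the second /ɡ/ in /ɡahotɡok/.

/ɡ/ (between /t/ and /o/) is in the target of rule 1 but the environment (immediately after a vowel) is not met → [ɡ].

[ɡ]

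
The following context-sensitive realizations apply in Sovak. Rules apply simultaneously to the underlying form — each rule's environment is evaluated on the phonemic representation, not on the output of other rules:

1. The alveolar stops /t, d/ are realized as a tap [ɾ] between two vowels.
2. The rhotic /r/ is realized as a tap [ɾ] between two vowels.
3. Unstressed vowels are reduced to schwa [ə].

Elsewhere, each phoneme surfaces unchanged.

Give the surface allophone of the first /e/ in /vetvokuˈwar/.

[ə]

/e/ meets the environment for rule 3 (in an unstressed syllable) → [ə].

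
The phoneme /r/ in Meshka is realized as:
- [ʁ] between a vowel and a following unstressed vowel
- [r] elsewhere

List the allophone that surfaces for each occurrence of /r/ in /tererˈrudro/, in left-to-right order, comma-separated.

Occurrence 1 (position 3): between a vowel and a following unstressed vowel → [ʁ].
Occurrence 2 (position 5): no conditioning environment matches → elsewhere allophone [r].
Occurrence 3 (position 6): no conditioning environment matches → elsewhere allophone [r].
Occurrence 4 (position 9): no conditioning environment matches → elsewhere allophone [r].

[ʁ], [r], [r], [r]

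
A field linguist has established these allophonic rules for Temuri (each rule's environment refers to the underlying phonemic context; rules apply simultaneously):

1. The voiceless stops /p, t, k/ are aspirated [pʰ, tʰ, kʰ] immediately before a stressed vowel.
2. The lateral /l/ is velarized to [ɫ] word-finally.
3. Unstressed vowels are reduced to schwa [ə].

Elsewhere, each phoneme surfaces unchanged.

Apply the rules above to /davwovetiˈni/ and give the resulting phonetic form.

[dəvwəvətəˈni]

/d/ stays [d].
/a/ (between /d/ and /v/) occurs in an unstressed syllable → [ə] by rule 3.
/v/ — not in any rule's target class → [v].
/w/ — not in any rule's target class → [w].
/o/ — between /w/ and /v/, in an unstressed syllable — surfaces as [ə] (rule 3).
/v/ (between /o/ and /e/) is unaffected → [v].
/e/ (between /v/ and /t/): in an unstressed syllable, so rule 3 applies → [ə].
/t/ (between /e/ and /i/): rule 1 targets it, but not immediately before a stressed vowel → unchanged [t].
/i/ — between /t/ and /n/, in an unstressed syllable — surfaces as [ə] (rule 3).
/n/ (between /i/ and /i/) is unaffected → [n].
/i/ (word-final) fails the environment for rule 3, so it stays [i].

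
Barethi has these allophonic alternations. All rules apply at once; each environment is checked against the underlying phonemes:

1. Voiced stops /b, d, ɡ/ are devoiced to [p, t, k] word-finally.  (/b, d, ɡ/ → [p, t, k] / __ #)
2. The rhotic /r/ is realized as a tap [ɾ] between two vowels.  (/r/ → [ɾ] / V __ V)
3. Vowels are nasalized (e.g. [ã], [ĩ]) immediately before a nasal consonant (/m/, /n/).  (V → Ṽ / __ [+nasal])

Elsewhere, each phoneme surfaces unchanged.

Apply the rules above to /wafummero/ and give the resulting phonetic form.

[wafũmmeɾo]

/w/ (word-initial) is unaffected → [w].
/a/ (between /w/ and /f/) is in the target of rule 3 but the environment (before a nasal consonant) is not met → [a].
/f/ — not in any rule's target class → [f].
/u/ (between /f/ and /m/) occurs before a nasal consonant → [ũ] by rule 3.
/m/ (between /u/ and /m/): no rule targets it → [m].
/m/ stays [m].
/e/ (between /m/ and /r/) fails the environment for rule 3, so it stays [e].
/r/ (between /e/ and /o/): between two vowels, so rule 2 applies → [ɾ].
/o/ (word-final) fails the environment for rule 3, so it stays [o].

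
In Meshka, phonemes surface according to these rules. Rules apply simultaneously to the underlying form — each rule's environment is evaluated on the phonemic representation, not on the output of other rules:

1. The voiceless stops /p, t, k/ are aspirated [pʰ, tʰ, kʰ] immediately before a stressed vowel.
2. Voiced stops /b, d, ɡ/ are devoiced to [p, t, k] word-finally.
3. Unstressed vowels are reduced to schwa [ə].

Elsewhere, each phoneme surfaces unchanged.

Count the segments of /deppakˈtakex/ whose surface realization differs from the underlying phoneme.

4

Segments that undergo a rule: /e/ → [ə] (rule 3); /a/ → [ə] (rule 3); /t/ → [tʰ] (rule 1); /e/ → [ə] (rule 3).
All other segments surface unchanged.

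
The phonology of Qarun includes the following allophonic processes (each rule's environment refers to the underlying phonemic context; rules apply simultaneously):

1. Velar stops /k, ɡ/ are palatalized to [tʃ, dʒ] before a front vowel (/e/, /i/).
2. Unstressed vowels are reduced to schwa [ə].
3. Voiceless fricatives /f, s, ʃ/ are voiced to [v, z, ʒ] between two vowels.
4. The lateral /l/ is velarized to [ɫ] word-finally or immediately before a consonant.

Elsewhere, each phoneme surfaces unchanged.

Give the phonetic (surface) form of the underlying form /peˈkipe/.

[pəˈtʃipə]

/e/ (between /p/ and /k/): in an unstressed syllable, so rule 2 applies → [ə].
/k/ (between /e/ and /i/) occurs before a front vowel → [tʃ] by rule 1.
/i/ (between /k/ and /p/) is in the target of rule 2 but the environment (in an unstressed syllable) is not met → [i].
/e/ meets the environment for rule 2 (in an unstressed syllable) → [ə].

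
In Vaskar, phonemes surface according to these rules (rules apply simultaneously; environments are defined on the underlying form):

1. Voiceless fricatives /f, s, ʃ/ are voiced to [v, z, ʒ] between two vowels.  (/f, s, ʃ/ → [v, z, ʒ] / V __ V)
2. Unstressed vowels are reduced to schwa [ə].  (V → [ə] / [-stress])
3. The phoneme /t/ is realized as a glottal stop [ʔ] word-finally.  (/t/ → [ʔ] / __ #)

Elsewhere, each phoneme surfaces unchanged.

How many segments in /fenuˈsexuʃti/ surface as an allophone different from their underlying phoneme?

5

Segments that undergo a rule: /e/ → [ə] (rule 2); /u/ → [ə] (rule 2); /s/ → [z] (rule 1); /u/ → [ə] (rule 2); /i/ → [ə] (rule 2).
All other segments surface unchanged.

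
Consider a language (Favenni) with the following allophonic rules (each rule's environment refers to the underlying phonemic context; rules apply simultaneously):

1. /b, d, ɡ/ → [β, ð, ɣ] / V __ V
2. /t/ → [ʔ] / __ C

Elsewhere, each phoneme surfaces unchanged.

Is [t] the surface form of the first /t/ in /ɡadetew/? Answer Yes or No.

/t/ — between /e/ and /e/; rule 2 does not apply here → [t].
The actual realization is [t], which matches [t].

Yes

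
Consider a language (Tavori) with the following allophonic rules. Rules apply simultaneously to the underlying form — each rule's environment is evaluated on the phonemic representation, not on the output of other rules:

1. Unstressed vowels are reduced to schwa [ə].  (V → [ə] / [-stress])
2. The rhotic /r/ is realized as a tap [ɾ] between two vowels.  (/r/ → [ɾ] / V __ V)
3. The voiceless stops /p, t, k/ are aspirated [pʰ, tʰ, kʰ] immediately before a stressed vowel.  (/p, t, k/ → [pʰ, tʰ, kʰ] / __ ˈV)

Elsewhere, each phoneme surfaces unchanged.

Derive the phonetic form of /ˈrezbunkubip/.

[ˈrezbənkəbəp]

/r/ (word-initial) is in the target of rule 2 but the environment (between two vowels) is not met → [r].
/e/ (between /r/ and /z/) is in the target of rule 1 but the environment (in an unstressed syllable) is not met → [e].
/z/ (between /e/ and /b/): no rule targets it → [z].
/b/ stays [b].
/u/ meets the environment for rule 1 (in an unstressed syllable) → [ə].
/n/ (between /u/ and /k/) is unaffected → [n].
/k/ (between /n/ and /u/): rule 3 targets it, but not immediately before a stressed vowel → unchanged [k].
Rule 1 applies to /u/ (between /k/ and /b/: in an unstressed syllable) → [ə].
/b/ stays [b].
/i/ (between /b/ and /p/): in an unstressed syllable, so rule 1 applies → [ə].
/p/ (word-final) fails the environment for rule 3, so it stays [p].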